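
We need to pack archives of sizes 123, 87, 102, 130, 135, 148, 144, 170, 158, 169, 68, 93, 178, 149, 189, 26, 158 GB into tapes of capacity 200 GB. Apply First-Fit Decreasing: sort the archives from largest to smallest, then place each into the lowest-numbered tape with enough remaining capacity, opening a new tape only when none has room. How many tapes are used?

Sorted descending: 189, 178, 170, 169, 158, 158, 149, 148, 144, 135, 130, 123, 102, 93, 87, 68, 26.
tape 1: place 189 GB, 11 GB left
tape 2: place 178 GB, 22 GB left
tape 3: place 170 GB, 30 GB left
tape 4: place 169 GB, 31 GB left
tape 5: place 158 GB, 42 GB left
tape 6: place 158 GB, 42 GB left
tape 7: place 149 GB, 51 GB left
tape 8: place 148 GB, 52 GB left
tape 9: place 144 GB, 56 GB left
tape 10: place 135 GB, 65 GB left
tape 11: place 130 GB, 70 GB left
tape 12: place 123 GB, 77 GB left
tape 13: place 102 GB, 98 GB left
tape 13: place 93 GB, 5 GB left
tape 14: place 87 GB, 113 GB left
tape 11: place 68 GB, 2 GB left
tape 3: place 26 GB, 4 GB left
Final tapes: [189] [178] [170,26] [169] [158] [158] [149] [148] [144] [135] [130,68] [123] [102,93] [87].

14 tapes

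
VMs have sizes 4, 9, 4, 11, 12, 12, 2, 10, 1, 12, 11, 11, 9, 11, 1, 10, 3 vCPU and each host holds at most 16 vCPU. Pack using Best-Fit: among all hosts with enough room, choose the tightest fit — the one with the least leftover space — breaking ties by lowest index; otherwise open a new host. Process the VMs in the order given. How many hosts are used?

11

host 1: place 4 vCPU, 12 vCPU left
host 1: place 9 vCPU, 3 vCPU left
host 2: place 4 vCPU, 12 vCPU left
host 2: place 11 vCPU, 1 vCPU left
host 3: place 12 vCPU, 4 vCPU left
host 4: place 12 vCPU, 4 vCPU left
host 1: place 2 vCPU, 1 vCPU left
host 5: place 10 vCPU, 6 vCPU left
host 1: place 1 vCPU, 0 vCPU left
host 6: place 12 vCPU, 4 vCPU left
host 7: place 11 vCPU, 5 vCPU left
host 8: place 11 vCPU, 5 vCPU left
host 9: place 9 vCPU, 7 vCPU left
host 10: place 11 vCPU, 5 vCPU left
host 2: place 1 vCPU, 0 vCPU left
host 11: place 10 vCPU, 6 vCPU left
host 3: place 3 vCPU, 1 vCPU left
Final hosts: [4,9,2,1] [4,11,1] [12,3] [12] [10] [12] [11] [11] [9] [11] [10].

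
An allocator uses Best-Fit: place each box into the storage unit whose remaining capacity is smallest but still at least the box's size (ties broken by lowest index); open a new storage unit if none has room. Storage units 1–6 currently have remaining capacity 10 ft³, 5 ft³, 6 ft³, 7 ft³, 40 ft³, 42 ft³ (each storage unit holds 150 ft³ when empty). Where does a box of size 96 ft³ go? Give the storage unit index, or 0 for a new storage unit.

No storage unit has ≥ 96 ft³ free, so a new storage unit is opened.

0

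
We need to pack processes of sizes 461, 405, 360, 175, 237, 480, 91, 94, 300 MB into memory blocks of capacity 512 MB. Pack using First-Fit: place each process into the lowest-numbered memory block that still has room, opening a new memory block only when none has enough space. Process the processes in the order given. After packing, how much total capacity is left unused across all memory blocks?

Put 461 MB in memory block 1; 51 MB remain.
Put 405 MB in memory block 2; 107 MB remain.
Put 360 MB in memory block 3; 152 MB remain.
Put 175 MB in memory block 4; 337 MB remain.
Put 237 MB in memory block 4; 100 MB remain.
Put 480 MB in memory block 5; 32 MB remain.
Put 91 MB in memory block 2; 16 MB remain.
Put 94 MB in memory block 3; 58 MB remain.
Put 300 MB in memory block 6; 212 MB remain.
6 memory blocks × 512 MB = 3072 MB; used 2603 MB; unused 469 MB.

469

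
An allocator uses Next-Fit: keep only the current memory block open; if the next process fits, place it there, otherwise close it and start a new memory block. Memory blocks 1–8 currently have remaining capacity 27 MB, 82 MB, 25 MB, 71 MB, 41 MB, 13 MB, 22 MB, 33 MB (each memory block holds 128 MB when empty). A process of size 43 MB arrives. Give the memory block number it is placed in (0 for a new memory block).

0

Next-Fit only looks at memory block 8, which has 33 MB free.
43 MB does not fit, so a new memory block is opened.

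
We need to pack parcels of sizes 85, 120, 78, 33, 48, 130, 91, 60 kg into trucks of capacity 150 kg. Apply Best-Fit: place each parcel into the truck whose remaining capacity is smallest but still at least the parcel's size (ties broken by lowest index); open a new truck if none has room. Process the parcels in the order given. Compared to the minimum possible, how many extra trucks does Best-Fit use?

1

Best-Fit: [85,33] [120] [78,48] [130] [91] [60] → 6 trucks.
Total size 645 kg; any packing needs at least ⌈645/150⌉ = 5 trucks.
An optimal packing achieves that bound: [130] [120] [91,48] [85,60] [78,33] → 5 trucks.
Excess: 6 − 5 = 1.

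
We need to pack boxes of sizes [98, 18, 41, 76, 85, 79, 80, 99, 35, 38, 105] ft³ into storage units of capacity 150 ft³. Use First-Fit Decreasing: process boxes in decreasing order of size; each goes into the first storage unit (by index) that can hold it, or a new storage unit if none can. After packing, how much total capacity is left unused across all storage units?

296

Sorted descending: 105, 99, 98, 85, 80, 79, 76, 41, 38, 35, 18.
Put 105 ft³ in storage unit 1; 45 ft³ remain.
Put 99 ft³ in storage unit 2; 51 ft³ remain.
Put 98 ft³ in storage unit 3; 52 ft³ remain.
Put 85 ft³ in storage unit 4; 65 ft³ remain.
Put 80 ft³ in storage unit 5; 70 ft³ remain.
Put 79 ft³ in storage unit 6; 71 ft³ remain.
Put 76 ft³ in storage unit 7; 74 ft³ remain.
Put 41 ft³ in storage unit 1; 4 ft³ remain.
Put 38 ft³ in storage unit 2; 13 ft³ remain.
Put 35 ft³ in storage unit 3; 17 ft³ remain.
Put 18 ft³ in storage unit 4; 47 ft³ remain.
7 storage units × 150 ft³ = 1050 ft³; used 754 ft³; unused 296 ft³.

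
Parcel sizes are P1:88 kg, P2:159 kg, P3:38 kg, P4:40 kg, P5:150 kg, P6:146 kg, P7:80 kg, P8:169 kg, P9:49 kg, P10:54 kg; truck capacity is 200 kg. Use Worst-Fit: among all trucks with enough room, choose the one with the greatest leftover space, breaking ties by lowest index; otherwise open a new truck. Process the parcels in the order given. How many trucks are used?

6 trucks

P1 (88 kg) → truck 1 (remaining 112 kg)
P2 (159 kg) → truck 2 (remaining 41 kg)
P3 (38 kg) → truck 1 (remaining 74 kg)
P4 (40 kg) → truck 1 (remaining 34 kg)
P5 (150 kg) → truck 3 (remaining 50 kg)
P6 (146 kg) → truck 4 (remaining 54 kg)
P7 (80 kg) → truck 5 (remaining 120 kg)
P8 (169 kg) → truck 6 (remaining 31 kg)
P9 (49 kg) → truck 5 (remaining 71 kg)
P10 (54 kg) → truck 5 (remaining 17 kg)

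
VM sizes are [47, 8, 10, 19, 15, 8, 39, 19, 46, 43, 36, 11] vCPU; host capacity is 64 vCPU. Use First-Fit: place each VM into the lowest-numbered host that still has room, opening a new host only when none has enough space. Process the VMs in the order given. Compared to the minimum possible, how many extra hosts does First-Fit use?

1

First-Fit: [47,8,8] [10,19,15,19] [39,11] [46] [43] [36] → 6 hosts.
Total size 301 vCPU; any packing needs at least ⌈301/64⌉ = 5 hosts.
An optimal packing achieves that bound: [47,15] [46,11] [43,19] [39,19] [36,10,8,8] → 5 hosts.
Excess: 6 − 5 = 1.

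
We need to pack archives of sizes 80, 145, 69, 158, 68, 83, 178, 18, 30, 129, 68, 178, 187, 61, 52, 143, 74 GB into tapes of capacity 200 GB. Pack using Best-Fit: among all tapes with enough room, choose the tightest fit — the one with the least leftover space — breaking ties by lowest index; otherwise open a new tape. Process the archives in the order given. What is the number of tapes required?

10 tapes

tape 1: place 80 GB, 120 GB left
tape 2: place 145 GB, 55 GB left
tape 1: place 69 GB, 51 GB left
tape 3: place 158 GB, 42 GB left
tape 4: place 68 GB, 132 GB left
tape 4: place 83 GB, 49 GB left
tape 5: place 178 GB, 22 GB left
tape 5: place 18 GB, 4 GB left
tape 3: place 30 GB, 12 GB left
tape 6: place 129 GB, 71 GB left
tape 6: place 68 GB, 3 GB left
tape 7: place 178 GB, 22 GB left
tape 8: place 187 GB, 13 GB left
tape 9: place 61 GB, 139 GB left
tape 2: place 52 GB, 3 GB left
tape 10: place 143 GB, 57 GB left
tape 9: place 74 GB, 65 GB left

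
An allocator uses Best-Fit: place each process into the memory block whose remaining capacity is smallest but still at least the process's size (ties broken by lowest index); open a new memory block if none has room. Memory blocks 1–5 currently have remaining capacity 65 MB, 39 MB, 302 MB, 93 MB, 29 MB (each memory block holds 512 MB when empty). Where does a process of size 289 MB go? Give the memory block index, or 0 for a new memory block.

3

Memory blocks with room: memory block 3 (302 MB).
Tightest fit is memory block 3 with 302 MB free.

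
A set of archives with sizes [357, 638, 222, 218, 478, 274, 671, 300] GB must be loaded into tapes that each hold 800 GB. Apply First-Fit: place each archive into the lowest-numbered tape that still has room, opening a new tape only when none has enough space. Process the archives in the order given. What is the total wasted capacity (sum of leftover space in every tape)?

357 GB → tape 1 (remaining 443 GB)
638 GB → tape 2 (remaining 162 GB)
222 GB → tape 1 (remaining 221 GB)
218 GB → tape 1 (remaining 3 GB)
478 GB → tape 3 (remaining 322 GB)
274 GB → tape 3 (remaining 48 GB)
671 GB → tape 4 (remaining 129 GB)
300 GB → tape 5 (remaining 500 GB)
5 tapes × 800 GB = 4000 GB; used 3158 GB; unused 842 GB.

842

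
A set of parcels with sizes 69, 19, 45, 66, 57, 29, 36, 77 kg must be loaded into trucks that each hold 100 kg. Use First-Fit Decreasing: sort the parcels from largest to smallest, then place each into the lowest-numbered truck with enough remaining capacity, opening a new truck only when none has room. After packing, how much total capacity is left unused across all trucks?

102

Sorted descending: 77, 69, 66, 57, 45, 36, 29, 19.
truck 1: place 77 kg, 23 kg left
truck 2: place 69 kg, 31 kg left
truck 3: place 66 kg, 34 kg left
truck 4: place 57 kg, 43 kg left
truck 5: place 45 kg, 55 kg left
truck 4: place 36 kg, 7 kg left
truck 2: place 29 kg, 2 kg left
truck 1: place 19 kg, 4 kg left
5 trucks × 100 kg = 500 kg; used 398 kg; unused 102 kg.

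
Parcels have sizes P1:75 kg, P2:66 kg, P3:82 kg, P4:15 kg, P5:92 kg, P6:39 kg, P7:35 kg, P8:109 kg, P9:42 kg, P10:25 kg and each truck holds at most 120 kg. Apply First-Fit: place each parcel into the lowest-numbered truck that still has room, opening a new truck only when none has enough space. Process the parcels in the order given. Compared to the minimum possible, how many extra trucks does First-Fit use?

1

First-Fit: [75,15,25] [66,39] [82,35] [92] [109] [42] → 6 trucks.
Total size 580 kg; any packing needs at least ⌈580/120⌉ = 5 trucks.
An optimal packing achieves that bound: [109] [92,25] [82,35] [75,42] [66,39,15] → 5 trucks.
Excess: 6 − 5 = 1.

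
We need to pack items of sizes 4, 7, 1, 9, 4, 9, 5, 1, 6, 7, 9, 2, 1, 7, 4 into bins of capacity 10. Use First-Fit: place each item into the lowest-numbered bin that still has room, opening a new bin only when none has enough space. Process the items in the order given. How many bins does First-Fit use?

9 bins

4 → bin 1 (remaining 6)
7 → bin 2 (remaining 3)
1 → bin 1 (remaining 5)
9 → bin 3 (remaining 1)
4 → bin 1 (remaining 1)
9 → bin 4 (remaining 1)
5 → bin 5 (remaining 5)
1 → bin 1 (remaining 0)
6 → bin 6 (remaining 4)
7 → bin 7 (remaining 3)
9 → bin 8 (remaining 1)
2 → bin 2 (remaining 1)
1 → bin 2 (remaining 0)
7 → bin 9 (remaining 3)
4 → bin 5 (remaining 1)
Final bins: [4,1,4,1] [7,2,1] [9] [9] [5,4] [6] [7] [9] [7].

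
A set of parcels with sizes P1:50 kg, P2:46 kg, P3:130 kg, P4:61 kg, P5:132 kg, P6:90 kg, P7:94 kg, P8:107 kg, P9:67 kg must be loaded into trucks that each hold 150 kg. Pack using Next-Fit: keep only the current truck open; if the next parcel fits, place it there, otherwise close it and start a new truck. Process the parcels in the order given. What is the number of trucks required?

P1 (50 kg) → truck 1 (remaining 100 kg)
P2 (46 kg) → truck 1 (remaining 54 kg)
P3 (130 kg) → truck 2 (remaining 20 kg)
P4 (61 kg) → truck 3 (remaining 89 kg)
P5 (132 kg) → truck 4 (remaining 18 kg)
P6 (90 kg) → truck 5 (remaining 60 kg)
P7 (94 kg) → truck 6 (remaining 56 kg)
P8 (107 kg) → truck 7 (remaining 43 kg)
P9 (67 kg) → truck 8 (remaining 83 kg)
Final trucks: [50,46] [130] [61] [132] [90] [94] [107] [67].

8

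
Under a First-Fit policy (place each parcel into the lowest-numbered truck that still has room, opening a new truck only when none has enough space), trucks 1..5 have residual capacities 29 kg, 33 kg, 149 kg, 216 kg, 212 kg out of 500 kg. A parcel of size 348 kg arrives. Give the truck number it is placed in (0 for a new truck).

No truck has ≥ 348 kg free, so a new truck is opened.

0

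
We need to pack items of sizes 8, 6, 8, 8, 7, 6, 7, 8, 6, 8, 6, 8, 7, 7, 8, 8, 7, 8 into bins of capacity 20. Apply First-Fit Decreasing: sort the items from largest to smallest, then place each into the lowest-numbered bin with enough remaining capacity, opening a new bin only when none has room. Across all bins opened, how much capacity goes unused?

Sorted descending: 8, 8, 8, 8, 8, 8, 8, 8, 8, 7, 7, 7, 7, 7, 6, 6, 6, 6.
8 → bin 1 (remaining 12)
8 → bin 1 (remaining 4)
8 → bin 2 (remaining 12)
8 → bin 2 (remaining 4)
8 → bin 3 (remaining 12)
8 → bin 3 (remaining 4)
8 → bin 4 (remaining 12)
8 → bin 4 (remaining 4)
8 → bin 5 (remaining 12)
7 → bin 5 (remaining 5)
7 → bin 6 (remaining 13)
7 → bin 6 (remaining 6)
7 → bin 7 (remaining 13)
7 → bin 7 (remaining 6)
6 → bin 6 (remaining 0)
6 → bin 7 (remaining 0)
6 → bin 8 (remaining 14)
6 → bin 8 (remaining 8)
8 bins × 20 = 160; used 131; unused 29.

29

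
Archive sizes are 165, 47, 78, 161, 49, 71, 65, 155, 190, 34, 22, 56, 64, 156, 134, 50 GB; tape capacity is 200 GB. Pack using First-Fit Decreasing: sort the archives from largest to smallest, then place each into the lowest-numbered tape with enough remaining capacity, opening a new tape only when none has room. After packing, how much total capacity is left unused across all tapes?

303

Sorted descending: 190, 165, 161, 156, 155, 134, 78, 71, 65, 64, 56, 50, 49, 47, 34, 22.
Put 190 GB in tape 1; 10 GB remain.
Put 165 GB in tape 2; 35 GB remain.
Put 161 GB in tape 3; 39 GB remain.
Put 156 GB in tape 4; 44 GB remain.
Put 155 GB in tape 5; 45 GB remain.
Put 134 GB in tape 6; 66 GB remain.
Put 78 GB in tape 7; 122 GB remain.
Put 71 GB in tape 7; 51 GB remain.
Put 65 GB in tape 6; 1 GB remain.
Put 64 GB in tape 8; 136 GB remain.
Put 56 GB in tape 8; 80 GB remain.
Put 50 GB in tape 7; 1 GB remain.
Put 49 GB in tape 8; 31 GB remain.
Put 47 GB in tape 9; 153 GB remain.
Put 34 GB in tape 2; 1 GB remain.
Put 22 GB in tape 3; 17 GB remain.
9 tapes × 200 GB = 1800 GB; used 1497 GB; unused 303 GB.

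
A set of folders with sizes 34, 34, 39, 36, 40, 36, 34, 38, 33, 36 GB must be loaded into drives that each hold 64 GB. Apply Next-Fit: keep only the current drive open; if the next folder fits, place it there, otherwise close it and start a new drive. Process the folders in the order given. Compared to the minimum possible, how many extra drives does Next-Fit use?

Next-Fit: [34] [34] [39] [36] [40] [36] [34] [38] [33] [36] → 10 drives.
10 folders exceed 32 GB (half the capacity), and no two of those can share a drive, so at least 10 drives are needed.
So 10 is already optimal.

0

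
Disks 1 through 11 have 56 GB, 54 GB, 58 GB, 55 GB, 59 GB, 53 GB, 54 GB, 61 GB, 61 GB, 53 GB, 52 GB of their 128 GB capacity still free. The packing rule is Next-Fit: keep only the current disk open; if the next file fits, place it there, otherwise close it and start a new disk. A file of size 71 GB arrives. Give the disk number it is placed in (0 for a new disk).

0

Next-Fit only looks at disk 11, which has 52 GB free.
71 GB does not fit, so a new disk is opened.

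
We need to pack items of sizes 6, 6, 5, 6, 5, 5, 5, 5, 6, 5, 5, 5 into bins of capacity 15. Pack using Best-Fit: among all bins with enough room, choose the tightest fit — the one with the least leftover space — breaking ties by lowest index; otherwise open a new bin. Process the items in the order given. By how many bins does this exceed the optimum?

0

Best-Fit: [6,6] [5,6] [5,5,5] [5,6] [5,5,5] → 5 bins.
Total size 64; any packing needs at least ⌈64/15⌉ = 5 bins.
So 5 is already optimal.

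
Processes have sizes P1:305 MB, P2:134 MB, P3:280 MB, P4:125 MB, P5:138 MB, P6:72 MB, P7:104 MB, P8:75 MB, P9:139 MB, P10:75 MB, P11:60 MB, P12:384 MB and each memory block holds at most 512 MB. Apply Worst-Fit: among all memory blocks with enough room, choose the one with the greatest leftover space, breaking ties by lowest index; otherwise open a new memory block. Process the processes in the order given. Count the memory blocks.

memory block 1: place P1 (305 MB), 207 MB left
memory block 1: place P2 (134 MB), 73 MB left
memory block 2: place P3 (280 MB), 232 MB left
memory block 2: place P4 (125 MB), 107 MB left
memory block 3: place P5 (138 MB), 374 MB left
memory block 3: place P6 (72 MB), 302 MB left
memory block 3: place P7 (104 MB), 198 MB left
memory block 3: place P8 (75 MB), 123 MB left
memory block 4: place P9 (139 MB), 373 MB left
memory block 4: place P10 (75 MB), 298 MB left
memory block 4: place P11 (60 MB), 238 MB left
memory block 5: place P12 (384 MB), 128 MB left

5 memory blocks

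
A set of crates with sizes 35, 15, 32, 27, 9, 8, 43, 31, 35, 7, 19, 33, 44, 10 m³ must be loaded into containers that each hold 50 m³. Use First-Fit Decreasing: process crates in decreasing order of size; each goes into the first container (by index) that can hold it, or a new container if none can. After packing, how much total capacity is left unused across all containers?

Sorted descending: 44, 43, 35, 35, 33, 32, 31, 27, 19, 15, 10, 9, 8, 7.
container 1: place 44 m³, 6 m³ left
container 2: place 43 m³, 7 m³ left
container 3: place 35 m³, 15 m³ left
container 4: place 35 m³, 15 m³ left
container 5: place 33 m³, 17 m³ left
container 6: place 32 m³, 18 m³ left
container 7: place 31 m³, 19 m³ left
container 8: place 27 m³, 23 m³ left
container 7: place 19 m³, 0 m³ left
container 3: place 15 m³, 0 m³ left
container 4: place 10 m³, 5 m³ left
container 5: place 9 m³, 8 m³ left
container 5: place 8 m³, 0 m³ left
container 2: place 7 m³, 0 m³ left
8 containers × 50 m³ = 400 m³; used 348 m³; unused 52 m³.

52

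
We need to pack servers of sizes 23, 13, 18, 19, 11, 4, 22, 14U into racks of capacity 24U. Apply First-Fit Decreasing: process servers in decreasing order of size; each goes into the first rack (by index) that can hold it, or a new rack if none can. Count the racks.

6

Sorted descending: 23, 22, 19, 18, 14, 13, 11, 4.
rack 1: place 23U, 1U left
rack 2: place 22U, 2U left
rack 3: place 19U, 5U left
rack 4: place 18U, 6U left
rack 5: place 14U, 10U left
rack 6: place 13U, 11U left
rack 6: place 11U, 0U left
rack 3: place 4U, 1U left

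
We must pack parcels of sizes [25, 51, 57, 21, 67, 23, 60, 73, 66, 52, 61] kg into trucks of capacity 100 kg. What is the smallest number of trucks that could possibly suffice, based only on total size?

6

Total size = 25 + 51 + 57 + 21 + 67 + 23 + 60 + 73 + 66 + 52 + 61 = 556 kg.
⌈556 / 100⌉ = 6.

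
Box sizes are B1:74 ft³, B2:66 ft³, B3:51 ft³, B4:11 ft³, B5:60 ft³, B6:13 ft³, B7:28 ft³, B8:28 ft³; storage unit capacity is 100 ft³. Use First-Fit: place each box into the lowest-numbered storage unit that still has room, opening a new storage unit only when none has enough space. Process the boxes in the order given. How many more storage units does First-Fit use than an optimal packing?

0

First-Fit: [74,11,13] [66,28] [51,28] [60] → 4 storage units.
Total size 331 ft³; any packing needs at least ⌈331/100⌉ = 4 storage units.
So 4 is already optimal.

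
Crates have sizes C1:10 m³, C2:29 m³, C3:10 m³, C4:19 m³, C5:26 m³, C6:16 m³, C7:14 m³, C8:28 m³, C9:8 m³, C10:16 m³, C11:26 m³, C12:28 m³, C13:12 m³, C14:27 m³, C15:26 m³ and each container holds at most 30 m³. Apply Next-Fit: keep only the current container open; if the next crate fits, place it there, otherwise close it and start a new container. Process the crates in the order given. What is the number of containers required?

C1 (10 m³) → container 1 (remaining 20 m³)
C2 (29 m³) → container 2 (remaining 1 m³)
C3 (10 m³) → container 3 (remaining 20 m³)
C4 (19 m³) → container 3 (remaining 1 m³)
C5 (26 m³) → container 4 (remaining 4 m³)
C6 (16 m³) → container 5 (remaining 14 m³)
C7 (14 m³) → container 5 (remaining 0 m³)
C8 (28 m³) → container 6 (remaining 2 m³)
C9 (8 m³) → container 7 (remaining 22 m³)
C10 (16 m³) → container 7 (remaining 6 m³)
C11 (26 m³) → container 8 (remaining 4 m³)
C12 (28 m³) → container 9 (remaining 2 m³)
C13 (12 m³) → container 10 (remaining 18 m³)
C14 (27 m³) → container 11 (remaining 3 m³)
C15 (26 m³) → container 12 (remaining 4 m³)
Final containers: [10] [29] [10,19] [26] [16,14] [28] [8,16] [26] [28] [12] [27] [26].

12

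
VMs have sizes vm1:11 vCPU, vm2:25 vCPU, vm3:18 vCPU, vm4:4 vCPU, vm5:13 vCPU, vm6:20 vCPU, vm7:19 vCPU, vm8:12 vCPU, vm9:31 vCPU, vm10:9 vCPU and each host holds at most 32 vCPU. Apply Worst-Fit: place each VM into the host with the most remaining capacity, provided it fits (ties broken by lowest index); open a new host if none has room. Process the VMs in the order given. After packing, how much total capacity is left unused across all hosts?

host 1: place vm1 (11 vCPU), 21 vCPU left
host 2: place vm2 (25 vCPU), 7 vCPU left
host 1: place vm3 (18 vCPU), 3 vCPU left
host 2: place vm4 (4 vCPU), 3 vCPU left
host 3: place vm5 (13 vCPU), 19 vCPU left
host 4: place vm6 (20 vCPU), 12 vCPU left
host 3: place vm7 (19 vCPU), 0 vCPU left
host 4: place vm8 (12 vCPU), 0 vCPU left
host 5: place vm9 (31 vCPU), 1 vCPU left
host 6: place vm10 (9 vCPU), 23 vCPU left
6 hosts × 32 vCPU = 192 vCPU; used 162 vCPU; unused 30 vCPU.

30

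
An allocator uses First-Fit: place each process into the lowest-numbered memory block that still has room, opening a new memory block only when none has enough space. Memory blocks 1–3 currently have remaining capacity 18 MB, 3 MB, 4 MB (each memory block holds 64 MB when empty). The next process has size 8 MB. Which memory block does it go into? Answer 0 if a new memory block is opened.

1

Memory blocks with room: memory block 1 (18 MB).
The first with room is memory block 1.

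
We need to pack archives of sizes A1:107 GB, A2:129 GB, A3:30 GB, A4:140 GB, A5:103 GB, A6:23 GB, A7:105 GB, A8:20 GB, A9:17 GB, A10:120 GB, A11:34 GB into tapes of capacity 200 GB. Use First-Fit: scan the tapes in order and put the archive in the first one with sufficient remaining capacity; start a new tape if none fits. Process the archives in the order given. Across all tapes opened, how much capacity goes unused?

tape 1: place A1 (107 GB), 93 GB left
tape 2: place A2 (129 GB), 71 GB left
tape 1: place A3 (30 GB), 63 GB left
tape 3: place A4 (140 GB), 60 GB left
tape 4: place A5 (103 GB), 97 GB left
tape 1: place A6 (23 GB), 40 GB left
tape 5: place A7 (105 GB), 95 GB left
tape 1: place A8 (20 GB), 20 GB left
tape 1: place A9 (17 GB), 3 GB left
tape 6: place A10 (120 GB), 80 GB left
tape 2: place A11 (34 GB), 37 GB left
6 tapes × 200 GB = 1200 GB; used 828 GB; unused 372 GB.

372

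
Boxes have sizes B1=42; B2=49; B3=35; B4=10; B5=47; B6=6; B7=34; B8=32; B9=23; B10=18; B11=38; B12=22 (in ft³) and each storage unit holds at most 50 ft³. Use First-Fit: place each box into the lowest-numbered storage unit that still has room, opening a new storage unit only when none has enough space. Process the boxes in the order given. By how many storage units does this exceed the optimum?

0

First-Fit: [42,6] [49] [35,10] [47] [34] [32,18] [23,22] [38] → 8 storage units.
Total size 356 ft³; any packing needs at least ⌈356/50⌉ = 8 storage units.
So 8 is already optimal.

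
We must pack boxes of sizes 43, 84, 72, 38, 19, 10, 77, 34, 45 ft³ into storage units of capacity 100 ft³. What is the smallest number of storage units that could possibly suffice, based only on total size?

Total size = 43 + 84 + 72 + 38 + 19 + 10 + 77 + 34 + 45 = 422 ft³.
⌈422 / 100⌉ = 5.

5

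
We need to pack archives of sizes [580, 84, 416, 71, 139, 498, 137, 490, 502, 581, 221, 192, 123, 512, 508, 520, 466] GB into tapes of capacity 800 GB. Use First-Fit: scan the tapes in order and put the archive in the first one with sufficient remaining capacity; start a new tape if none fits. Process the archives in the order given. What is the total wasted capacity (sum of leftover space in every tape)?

580 GB → tape 1 (remaining 220 GB)
84 GB → tape 1 (remaining 136 GB)
416 GB → tape 2 (remaining 384 GB)
71 GB → tape 1 (remaining 65 GB)
139 GB → tape 2 (remaining 245 GB)
498 GB → tape 3 (remaining 302 GB)
137 GB → tape 2 (remaining 108 GB)
490 GB → tape 4 (remaining 310 GB)
502 GB → tape 5 (remaining 298 GB)
581 GB → tape 6 (remaining 219 GB)
221 GB → tape 3 (remaining 81 GB)
192 GB → tape 4 (remaining 118 GB)
123 GB → tape 5 (remaining 175 GB)
512 GB → tape 7 (remaining 288 GB)
508 GB → tape 8 (remaining 292 GB)
520 GB → tape 9 (remaining 280 GB)
466 GB → tape 10 (remaining 334 GB)
10 tapes × 800 GB = 8000 GB; used 6040 GB; unused 1960 GB.

1960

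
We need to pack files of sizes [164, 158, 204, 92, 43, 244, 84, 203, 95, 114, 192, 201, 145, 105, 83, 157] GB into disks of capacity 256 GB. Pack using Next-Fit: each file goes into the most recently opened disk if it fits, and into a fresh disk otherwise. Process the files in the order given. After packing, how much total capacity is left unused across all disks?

788

164 GB → disk 1 (remaining 92 GB)
158 GB → disk 2 (remaining 98 GB)
204 GB → disk 3 (remaining 52 GB)
92 GB → disk 4 (remaining 164 GB)
43 GB → disk 4 (remaining 121 GB)
244 GB → disk 5 (remaining 12 GB)
84 GB → disk 6 (remaining 172 GB)
203 GB → disk 7 (remaining 53 GB)
95 GB → disk 8 (remaining 161 GB)
114 GB → disk 8 (remaining 47 GB)
192 GB → disk 9 (remaining 64 GB)
201 GB → disk 10 (remaining 55 GB)
145 GB → disk 11 (remaining 111 GB)
105 GB → disk 11 (remaining 6 GB)
83 GB → disk 12 (remaining 173 GB)
157 GB → disk 12 (remaining 16 GB)
12 disks × 256 GB = 3072 GB; used 2284 GB; unused 788 GB.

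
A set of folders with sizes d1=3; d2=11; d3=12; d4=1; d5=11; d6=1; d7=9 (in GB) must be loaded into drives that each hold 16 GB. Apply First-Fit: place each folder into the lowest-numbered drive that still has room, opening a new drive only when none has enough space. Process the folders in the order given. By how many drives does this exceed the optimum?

0

First-Fit: [3,11,1,1] [12] [11] [9] → 4 drives.
4 folders exceed 8 GB (half the capacity), and no two of those can share a drive, so at least 4 drives are needed.
So 4 is already optimal.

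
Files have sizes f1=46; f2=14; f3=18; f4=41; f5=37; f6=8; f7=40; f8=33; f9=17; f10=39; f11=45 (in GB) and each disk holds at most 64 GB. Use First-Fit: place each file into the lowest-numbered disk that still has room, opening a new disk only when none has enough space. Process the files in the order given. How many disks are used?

f1 (46 GB) → disk 1 (remaining 18 GB)
f2 (14 GB) → disk 1 (remaining 4 GB)
f3 (18 GB) → disk 2 (remaining 46 GB)
f4 (41 GB) → disk 2 (remaining 5 GB)
f5 (37 GB) → disk 3 (remaining 27 GB)
f6 (8 GB) → disk 3 (remaining 19 GB)
f7 (40 GB) → disk 4 (remaining 24 GB)
f8 (33 GB) → disk 5 (remaining 31 GB)
f9 (17 GB) → disk 3 (remaining 2 GB)
f10 (39 GB) → disk 6 (remaining 25 GB)
f11 (45 GB) → disk 7 (remaining 19 GB)
Final disks: [46,14] [18,41] [37,8,17] [40] [33] [39] [45].

7 disks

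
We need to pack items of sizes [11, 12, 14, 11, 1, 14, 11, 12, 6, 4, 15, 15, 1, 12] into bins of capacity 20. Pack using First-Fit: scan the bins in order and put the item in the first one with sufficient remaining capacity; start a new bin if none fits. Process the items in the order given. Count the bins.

Put 11 in bin 1; 9 remain.
Put 12 in bin 2; 8 remain.
Put 14 in bin 3; 6 remain.
Put 11 in bin 4; 9 remain.
Put 1 in bin 1; 8 remain.
Put 14 in bin 5; 6 remain.
Put 11 in bin 6; 9 remain.
Put 12 in bin 7; 8 remain.
Put 6 in bin 1; 2 remain.
Put 4 in bin 2; 4 remain.
Put 15 in bin 8; 5 remain.
Put 15 in bin 9; 5 remain.
Put 1 in bin 1; 1 remain.
Put 12 in bin 10; 8 remain.
Final bins: [11,1,6,1] [12,4] [14] [11] [14] [11] [12] [15] [15] [12].

10 bins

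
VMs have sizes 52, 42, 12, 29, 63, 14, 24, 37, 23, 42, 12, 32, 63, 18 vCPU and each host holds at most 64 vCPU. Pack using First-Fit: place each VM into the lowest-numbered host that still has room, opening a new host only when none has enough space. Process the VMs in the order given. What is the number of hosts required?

8 hosts

52 vCPU → host 1 (remaining 12 vCPU)
42 vCPU → host 2 (remaining 22 vCPU)
12 vCPU → host 1 (remaining 0 vCPU)
29 vCPU → host 3 (remaining 35 vCPU)
63 vCPU → host 4 (remaining 1 vCPU)
14 vCPU → host 2 (remaining 8 vCPU)
24 vCPU → host 3 (remaining 11 vCPU)
37 vCPU → host 5 (remaining 27 vCPU)
23 vCPU → host 5 (remaining 4 vCPU)
42 vCPU → host 6 (remaining 22 vCPU)
12 vCPU → host 6 (remaining 10 vCPU)
32 vCPU → host 7 (remaining 32 vCPU)
63 vCPU → host 8 (remaining 1 vCPU)
18 vCPU → host 7 (remaining 14 vCPU)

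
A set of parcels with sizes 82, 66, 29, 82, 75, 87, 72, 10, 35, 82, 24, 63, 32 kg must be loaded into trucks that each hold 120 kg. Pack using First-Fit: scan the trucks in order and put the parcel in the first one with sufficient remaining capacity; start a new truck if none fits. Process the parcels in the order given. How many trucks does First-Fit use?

Put 82 kg in truck 1; 38 kg remain.
Put 66 kg in truck 2; 54 kg remain.
Put 29 kg in truck 1; 9 kg remain.
Put 82 kg in truck 3; 38 kg remain.
Put 75 kg in truck 4; 45 kg remain.
Put 87 kg in truck 5; 33 kg remain.
Put 72 kg in truck 6; 48 kg remain.
Put 10 kg in truck 2; 44 kg remain.
Put 35 kg in truck 2; 9 kg remain.
Put 82 kg in truck 7; 38 kg remain.
Put 24 kg in truck 3; 14 kg remain.
Put 63 kg in truck 8; 57 kg remain.
Put 32 kg in truck 4; 13 kg remain.
Final trucks: [82,29] [66,10,35] [82,24] [75,32] [87] [72] [82] [63].

8 trucks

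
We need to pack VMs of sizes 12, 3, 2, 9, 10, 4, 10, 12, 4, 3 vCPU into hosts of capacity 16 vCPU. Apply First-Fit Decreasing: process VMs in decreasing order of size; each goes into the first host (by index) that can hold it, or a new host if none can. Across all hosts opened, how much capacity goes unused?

11

Sorted descending: 12, 12, 10, 10, 9, 4, 4, 3, 3, 2.
12 vCPU → host 1 (remaining 4 vCPU)
12 vCPU → host 2 (remaining 4 vCPU)
10 vCPU → host 3 (remaining 6 vCPU)
10 vCPU → host 4 (remaining 6 vCPU)
9 vCPU → host 5 (remaining 7 vCPU)
4 vCPU → host 1 (remaining 0 vCPU)
4 vCPU → host 2 (remaining 0 vCPU)
3 vCPU → host 3 (remaining 3 vCPU)
3 vCPU → host 3 (remaining 0 vCPU)
2 vCPU → host 4 (remaining 4 vCPU)
5 hosts × 16 vCPU = 80 vCPU; used 69 vCPU; unused 11 vCPU.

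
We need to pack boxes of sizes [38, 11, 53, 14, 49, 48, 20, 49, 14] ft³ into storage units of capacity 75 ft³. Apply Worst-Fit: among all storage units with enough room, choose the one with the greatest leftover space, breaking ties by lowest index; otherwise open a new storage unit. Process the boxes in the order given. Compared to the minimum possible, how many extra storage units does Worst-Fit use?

Worst-Fit: [38,11,14] [53] [49,14] [48,20] [49] → 5 storage units.
5 boxes exceed 37.5 ft³ (half the capacity), and no two of those can share a storage unit, so at least 5 storage units are needed.
So 5 is already optimal.

0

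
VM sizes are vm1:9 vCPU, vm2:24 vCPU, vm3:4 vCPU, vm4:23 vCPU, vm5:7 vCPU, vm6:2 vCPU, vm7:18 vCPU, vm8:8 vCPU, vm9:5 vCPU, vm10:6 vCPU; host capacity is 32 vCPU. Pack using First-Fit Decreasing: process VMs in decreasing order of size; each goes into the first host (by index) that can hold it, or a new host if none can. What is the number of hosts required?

Sorted descending: 24, 23, 18, 9, 8, 7, 6, 5, 4, 2.
Put 24 vCPU in host 1; 8 vCPU remain.
Put 23 vCPU in host 2; 9 vCPU remain.
Put 18 vCPU in host 3; 14 vCPU remain.
Put 9 vCPU in host 2; 0 vCPU remain.
Put 8 vCPU in host 1; 0 vCPU remain.
Put 7 vCPU in host 3; 7 vCPU remain.
Put 6 vCPU in host 3; 1 vCPU remain.
Put 5 vCPU in host 4; 27 vCPU remain.
Put 4 vCPU in host 4; 23 vCPU remain.
Put 2 vCPU in host 4; 21 vCPU remain.

4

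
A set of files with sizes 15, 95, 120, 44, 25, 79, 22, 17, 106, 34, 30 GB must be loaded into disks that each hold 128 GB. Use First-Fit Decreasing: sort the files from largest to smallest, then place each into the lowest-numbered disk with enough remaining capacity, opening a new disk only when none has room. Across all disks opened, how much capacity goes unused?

53

Sorted descending: 120, 106, 95, 79, 44, 34, 30, 25, 22, 17, 15.
disk 1: place 120 GB, 8 GB left
disk 2: place 106 GB, 22 GB left
disk 3: place 95 GB, 33 GB left
disk 4: place 79 GB, 49 GB left
disk 4: place 44 GB, 5 GB left
disk 5: place 34 GB, 94 GB left
disk 3: place 30 GB, 3 GB left
disk 5: place 25 GB, 69 GB left
disk 2: place 22 GB, 0 GB left
disk 5: place 17 GB, 52 GB left
disk 5: place 15 GB, 37 GB left
5 disks × 128 GB = 640 GB; used 587 GB; unused 53 GB.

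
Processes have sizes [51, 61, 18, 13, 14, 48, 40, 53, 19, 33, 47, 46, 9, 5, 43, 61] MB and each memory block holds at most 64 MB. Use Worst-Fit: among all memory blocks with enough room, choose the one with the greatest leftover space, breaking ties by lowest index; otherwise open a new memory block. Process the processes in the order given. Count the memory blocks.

memory block 1: place 51 MB, 13 MB left
memory block 2: place 61 MB, 3 MB left
memory block 3: place 18 MB, 46 MB left
memory block 3: place 13 MB, 33 MB left
memory block 3: place 14 MB, 19 MB left
memory block 4: place 48 MB, 16 MB left
memory block 5: place 40 MB, 24 MB left
memory block 6: place 53 MB, 11 MB left
memory block 5: place 19 MB, 5 MB left
memory block 7: place 33 MB, 31 MB left
memory block 8: place 47 MB, 17 MB left
memory block 9: place 46 MB, 18 MB left
memory block 7: place 9 MB, 22 MB left
memory block 7: place 5 MB, 17 MB left
memory block 10: place 43 MB, 21 MB left
memory block 11: place 61 MB, 3 MB left

11 memory blocks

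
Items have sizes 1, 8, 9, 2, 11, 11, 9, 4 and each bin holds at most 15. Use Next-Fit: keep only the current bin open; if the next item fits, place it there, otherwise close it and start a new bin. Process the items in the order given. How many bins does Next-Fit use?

5

Put 1 in bin 1; 14 remain.
Put 8 in bin 1; 6 remain.
Put 9 in bin 2; 6 remain.
Put 2 in bin 2; 4 remain.
Put 11 in bin 3; 4 remain.
Put 11 in bin 4; 4 remain.
Put 9 in bin 5; 6 remain.
Put 4 in bin 5; 2 remain.
Final bins: [1,8] [9,2] [11] [11] [9,4].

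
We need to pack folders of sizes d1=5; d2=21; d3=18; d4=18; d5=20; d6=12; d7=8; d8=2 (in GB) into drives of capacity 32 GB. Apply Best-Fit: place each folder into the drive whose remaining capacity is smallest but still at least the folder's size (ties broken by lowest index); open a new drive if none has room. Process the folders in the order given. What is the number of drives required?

4 drives

d1 (5 GB) → drive 1 (remaining 27 GB)
d2 (21 GB) → drive 1 (remaining 6 GB)
d3 (18 GB) → drive 2 (remaining 14 GB)
d4 (18 GB) → drive 3 (remaining 14 GB)
d5 (20 GB) → drive 4 (remaining 12 GB)
d6 (12 GB) → drive 4 (remaining 0 GB)
d7 (8 GB) → drive 2 (remaining 6 GB)
d8 (2 GB) → drive 1 (remaining 4 GB)
Final drives: [5,21,2] [18,8] [18] [20,12].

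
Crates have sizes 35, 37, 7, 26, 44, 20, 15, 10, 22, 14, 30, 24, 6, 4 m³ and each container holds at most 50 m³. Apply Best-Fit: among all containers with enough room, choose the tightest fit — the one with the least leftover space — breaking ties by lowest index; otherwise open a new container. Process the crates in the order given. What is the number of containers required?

7 containers

35 m³ → container 1 (remaining 15 m³)
37 m³ → container 2 (remaining 13 m³)
7 m³ → container 2 (remaining 6 m³)
26 m³ → container 3 (remaining 24 m³)
44 m³ → container 4 (remaining 6 m³)
20 m³ → container 3 (remaining 4 m³)
15 m³ → container 1 (remaining 0 m³)
10 m³ → container 5 (remaining 40 m³)
22 m³ → container 5 (remaining 18 m³)
14 m³ → container 5 (remaining 4 m³)
30 m³ → container 6 (remaining 20 m³)
24 m³ → container 7 (remaining 26 m³)
6 m³ → container 2 (remaining 0 m³)
4 m³ → container 3 (remaining 0 m³)
Final containers: [35,15] [37,7,6] [26,20,4] [44] [10,22,14] [30] [24].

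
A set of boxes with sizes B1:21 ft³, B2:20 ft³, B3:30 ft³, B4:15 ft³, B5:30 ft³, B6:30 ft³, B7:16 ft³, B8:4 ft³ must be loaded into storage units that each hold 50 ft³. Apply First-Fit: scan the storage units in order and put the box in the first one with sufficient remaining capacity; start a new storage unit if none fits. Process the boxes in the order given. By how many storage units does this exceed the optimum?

First-Fit: [21,20,4] [30,15] [30,16] [30] → 4 storage units.
Total size 166 ft³; any packing needs at least ⌈166/50⌉ = 4 storage units.
So 4 is already optimal.

0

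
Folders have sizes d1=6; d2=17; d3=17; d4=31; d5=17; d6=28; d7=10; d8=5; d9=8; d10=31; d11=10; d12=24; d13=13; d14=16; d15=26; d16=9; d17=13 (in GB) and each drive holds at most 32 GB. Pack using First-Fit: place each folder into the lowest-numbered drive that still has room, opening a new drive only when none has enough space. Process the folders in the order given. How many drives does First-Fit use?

d1 (6 GB) → drive 1 (remaining 26 GB)
d2 (17 GB) → drive 1 (remaining 9 GB)
d3 (17 GB) → drive 2 (remaining 15 GB)
d4 (31 GB) → drive 3 (remaining 1 GB)
d5 (17 GB) → drive 4 (remaining 15 GB)
d6 (28 GB) → drive 5 (remaining 4 GB)
d7 (10 GB) → drive 2 (remaining 5 GB)
d8 (5 GB) → drive 1 (remaining 4 GB)
d9 (8 GB) → drive 4 (remaining 7 GB)
d10 (31 GB) → drive 6 (remaining 1 GB)
d11 (10 GB) → drive 7 (remaining 22 GB)
d12 (24 GB) → drive 8 (remaining 8 GB)
d13 (13 GB) → drive 7 (remaining 9 GB)
d14 (16 GB) → drive 9 (remaining 16 GB)
d15 (26 GB) → drive 10 (remaining 6 GB)
d16 (9 GB) → drive 7 (remaining 0 GB)
d17 (13 GB) → drive 9 (remaining 3 GB)

10 drives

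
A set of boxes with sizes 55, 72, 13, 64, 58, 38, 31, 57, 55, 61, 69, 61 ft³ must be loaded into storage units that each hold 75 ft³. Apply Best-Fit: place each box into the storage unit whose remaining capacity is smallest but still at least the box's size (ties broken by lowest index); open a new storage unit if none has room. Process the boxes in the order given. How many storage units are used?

10

Put 55 ft³ in storage unit 1; 20 ft³ remain.
Put 72 ft³ in storage unit 2; 3 ft³ remain.
Put 13 ft³ in storage unit 1; 7 ft³ remain.
Put 64 ft³ in storage unit 3; 11 ft³ remain.
Put 58 ft³ in storage unit 4; 17 ft³ remain.
Put 38 ft³ in storage unit 5; 37 ft³ remain.
Put 31 ft³ in storage unit 5; 6 ft³ remain.
Put 57 ft³ in storage unit 6; 18 ft³ remain.
Put 55 ft³ in storage unit 7; 20 ft³ remain.
Put 61 ft³ in storage unit 8; 14 ft³ remain.
Put 69 ft³ in storage unit 9; 6 ft³ remain.
Put 61 ft³ in storage unit 10; 14 ft³ remain.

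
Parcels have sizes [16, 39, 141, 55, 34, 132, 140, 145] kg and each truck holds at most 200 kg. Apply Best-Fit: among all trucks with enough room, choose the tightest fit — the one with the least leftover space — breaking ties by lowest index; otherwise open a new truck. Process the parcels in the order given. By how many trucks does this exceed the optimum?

Best-Fit: [16,39,141] [55,34] [132] [140] [145] → 5 trucks.
Total size 702 kg; any packing needs at least ⌈702/200⌉ = 4 trucks.
An optimal packing achieves that bound: [145,55] [141,39,16] [140,34] [132] → 4 trucks.
Excess: 5 − 4 = 1.

1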